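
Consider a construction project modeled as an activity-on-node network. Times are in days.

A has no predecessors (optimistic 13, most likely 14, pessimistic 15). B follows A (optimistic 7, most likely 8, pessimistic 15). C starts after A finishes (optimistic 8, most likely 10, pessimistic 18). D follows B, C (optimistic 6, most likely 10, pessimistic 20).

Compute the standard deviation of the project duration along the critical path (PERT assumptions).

2.89 days

te_A = (13 + 4·14 + 15)/6 = 84/6 = 14; σ²_A = ((15−13)/6)² = 0.111
te_B = (7 + 4·8 + 15)/6 = 54/6 = 9; σ²_B = ((15−7)/6)² = 1.778
te_C = (8 + 4·10 + 18)/6 = 66/6 = 11; σ²_C = ((18−8)/6)² = 2.778
te_D = (6 + 4·10 + 20)/6 = 66/6 = 11; σ²_D = ((20−6)/6)² = 5.444

Forward pass:
ES_A = 0; EF_A = 14
ES_B = 14; EF_B = 14+9 = 23
ES_C = 14; EF_C = 14+11 = 25
ES_D = max(EF_B=23, EF_C=25) = 25; EF_D = 25+11 = 36
Expected project duration μ = 36 days. Critical path: A → C → D.

Variance along critical path = 0.111 + 2.778 + 5.444 = 8.333
σ = √8.333 = 2.887 days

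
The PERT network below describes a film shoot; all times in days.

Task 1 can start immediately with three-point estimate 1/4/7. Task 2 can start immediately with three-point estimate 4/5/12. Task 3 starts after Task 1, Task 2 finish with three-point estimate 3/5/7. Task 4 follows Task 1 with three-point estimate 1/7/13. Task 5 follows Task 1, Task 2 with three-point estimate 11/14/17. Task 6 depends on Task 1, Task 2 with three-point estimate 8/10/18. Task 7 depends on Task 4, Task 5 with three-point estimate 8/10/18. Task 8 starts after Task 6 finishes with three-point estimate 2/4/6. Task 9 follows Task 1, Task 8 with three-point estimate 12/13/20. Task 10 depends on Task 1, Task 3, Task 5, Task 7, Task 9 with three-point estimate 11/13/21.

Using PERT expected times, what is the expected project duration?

49 days

te_Task 1 = (1 + 4·4 + 7)/6 = 24/6 = 4
te_Task 2 = (4 + 4·5 + 12)/6 = 36/6 = 6
te_Task 3 = (3 + 4·5 + 7)/6 = 30/6 = 5
te_Task 4 = (1 + 4·7 + 13)/6 = 42/6 = 7
te_Task 5 = (11 + 4·14 + 17)/6 = 84/6 = 14
te_Task 6 = (8 + 4·10 + 18)/6 = 66/6 = 11
te_Task 7 = (8 + 4·10 + 18)/6 = 66/6 = 11
te_Task 8 = (2 + 4·4 + 6)/6 = 24/6 = 4
te_Task 9 = (12 + 4·13 + 20)/6 = 84/6 = 14
te_Task 10 = (11 + 4·13 + 21)/6 = 84/6 = 14

Forward pass:
ES_Task 1 = 0; EF_Task 1 = 4
ES_Task 2 = 0; EF_Task 2 = 6
ES_Task 3 = max(EF_Task 1=4, EF_Task 2=6) = 6; EF_Task 3 = 6+5 = 11
ES_Task 4 = 4; EF_Task 4 = 4+7 = 11
ES_Task 5 = max(EF_Task 1=4, EF_Task 2=6) = 6; EF_Task 5 = 6+14 = 20
ES_Task 6 = max(EF_Task 1=4, EF_Task 2=6) = 6; EF_Task 6 = 6+11 = 17
ES_Task 7 = max(EF_Task 4=11, EF_Task 5=20) = 20; EF_Task 7 = 20+11 = 31
ES_Task 8 = 17; EF_Task 8 = 17+4 = 21
ES_Task 9 = max(EF_Task 1=4, EF_Task 8=21) = 21; EF_Task 9 = 21+14 = 35
ES_Task 10 = max(EF_Task 1=4, EF_Task 3=11, EF_Task 5=20, EF_Task 7=31, EF_Task 9=35) = 35; EF_Task 10 = 35+14 = 49
Expected project duration μ = 49 days. Critical path: Task 2 → Task 6 → Task 8 → Task 9 → Task 10.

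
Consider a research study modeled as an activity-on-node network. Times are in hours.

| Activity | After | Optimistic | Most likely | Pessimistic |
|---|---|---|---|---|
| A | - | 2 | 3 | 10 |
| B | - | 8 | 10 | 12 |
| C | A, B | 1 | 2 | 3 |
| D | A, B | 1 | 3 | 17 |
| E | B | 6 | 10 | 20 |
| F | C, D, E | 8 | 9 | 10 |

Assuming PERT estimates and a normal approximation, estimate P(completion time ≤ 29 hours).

te_A = (2 + 4·3 + 10)/6 = 24/6 = 4; σ²_A = ((10−2)/6)² = 1.778
te_B = (8 + 4·10 + 12)/6 = 60/6 = 10; σ²_B = ((12−8)/6)² = 0.444
te_C = (1 + 4·2 + 3)/6 = 12/6 = 2; σ²_C = ((3−1)/6)² = 0.111
te_D = (1 + 4·3 + 17)/6 = 30/6 = 5; σ²_D = ((17−1)/6)² = 7.111
te_E = (6 + 4·10 + 20)/6 = 66/6 = 11; σ²_E = ((20−6)/6)² = 5.444
te_F = (8 + 4·9 + 10)/6 = 54/6 = 9; σ²_F = ((10−8)/6)² = 0.111

Forward pass:
ES_A = 0; EF_A = 4
ES_B = 0; EF_B = 10
ES_C = max(EF_A=4, EF_B=10) = 10; EF_C = 10+2 = 12
ES_D = max(EF_A=4, EF_B=10) = 10; EF_D = 10+5 = 15
ES_E = 10; EF_E = 10+11 = 21
ES_F = max(EF_C=12, EF_D=15, EF_E=21) = 21; EF_F = 21+9 = 30
Expected project duration μ = 30 hours. Critical path: B → E → F.

Variance along critical path = 0.444 + 5.444 + 0.111 = 6.000; σ = √6.000 = 2.449 hours.
Z = (29 − 30) / 2.449 = -0.408
P(T ≤ 29) = Φ(-0.408) ≈ 0.342

0.342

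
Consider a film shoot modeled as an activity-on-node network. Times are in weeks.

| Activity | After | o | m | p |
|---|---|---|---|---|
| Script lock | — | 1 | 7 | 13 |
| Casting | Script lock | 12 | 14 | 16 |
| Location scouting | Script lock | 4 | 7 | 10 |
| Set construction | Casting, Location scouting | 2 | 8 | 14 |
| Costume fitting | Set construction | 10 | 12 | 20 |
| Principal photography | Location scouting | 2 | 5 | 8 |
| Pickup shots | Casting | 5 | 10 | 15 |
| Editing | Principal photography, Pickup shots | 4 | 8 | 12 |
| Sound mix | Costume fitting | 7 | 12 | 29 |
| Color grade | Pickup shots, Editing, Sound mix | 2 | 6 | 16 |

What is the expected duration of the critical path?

te_Script lock = (1 + 4·7 + 13)/6 = 42/6 = 7
te_Casting = (12 + 4·14 + 16)/6 = 84/6 = 14
te_Location scouting = (4 + 4·7 + 10)/6 = 42/6 = 7
te_Set construction = (2 + 4·8 + 14)/6 = 48/6 = 8
te_Costume fitting = (10 + 4·12 + 20)/6 = 78/6 = 13
te_Principal photography = (2 + 4·5 + 8)/6 = 30/6 = 5
te_Pickup shots = (5 + 4·10 + 15)/6 = 60/6 = 10
te_Editing = (4 + 4·8 + 12)/6 = 48/6 = 8
te_Sound mix = (7 + 4·12 + 29)/6 = 84/6 = 14
te_Color grade = (2 + 4·6 + 16)/6 = 42/6 = 7

Forward pass:
ES_Script lock = 0; EF_Script lock = 7
ES_Casting = 7; EF_Casting = 7+14 = 21
ES_Location scouting = 7; EF_Location scouting = 7+7 = 14
ES_Set construction = max(EF_Casting=21, EF_Location scouting=14) = 21; EF_Set construction = 21+8 = 29
ES_Costume fitting = 29; EF_Costume fitting = 29+13 = 42
ES_Principal photography = 14; EF_Principal photography = 14+5 = 19
ES_Pickup shots = 21; EF_Pickup shots = 21+10 = 31
ES_Editing = max(EF_Principal photography=19, EF_Pickup shots=31) = 31; EF_Editing = 31+8 = 39
ES_Sound mix = 42; EF_Sound mix = 42+14 = 56
ES_Color grade = max(EF_Pickup shots=31, EF_Editing=39, EF_Sound mix=56) = 56; EF_Color grade = 56+7 = 63
Expected project duration μ = 63 weeks. Critical path: Script lock → Casting → Set construction → Costume fitting → Sound mix → Color grade.

63 weeks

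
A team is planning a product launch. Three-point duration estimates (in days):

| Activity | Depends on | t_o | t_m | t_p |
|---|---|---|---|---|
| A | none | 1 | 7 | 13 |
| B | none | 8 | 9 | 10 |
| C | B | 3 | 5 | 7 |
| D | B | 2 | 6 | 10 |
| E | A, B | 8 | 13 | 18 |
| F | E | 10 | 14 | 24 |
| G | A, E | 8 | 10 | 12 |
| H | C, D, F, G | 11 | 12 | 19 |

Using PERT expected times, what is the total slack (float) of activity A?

te_A = (1 + 4·7 + 13)/6 = 42/6 = 7
te_B = (8 + 4·9 + 10)/6 = 54/6 = 9
te_C = (3 + 4·5 + 7)/6 = 30/6 = 5
te_D = (2 + 4·6 + 10)/6 = 36/6 = 6
te_E = (8 + 4·13 + 18)/6 = 78/6 = 13
te_F = (10 + 4·14 + 24)/6 = 90/6 = 15
te_G = (8 + 4·10 + 12)/6 = 60/6 = 10
te_H = (11 + 4·12 + 19)/6 = 78/6 = 13

Forward pass:
ES_A = 0; EF_A = 7
ES_B = 0; EF_B = 9
ES_C = 9; EF_C = 9+5 = 14
ES_D = 9; EF_D = 9+6 = 15
ES_E = max(EF_A=7, EF_B=9) = 9; EF_E = 9+13 = 22
ES_F = 22; EF_F = 22+15 = 37
ES_G = max(EF_A=7, EF_E=22) = 22; EF_G = 22+10 = 32
ES_H = max(EF_C=14, EF_D=15, EF_F=37, EF_G=32) = 37; EF_H = 37+13 = 50
Expected project duration μ = 50 days. Critical path: B → E → F → H.

Backward pass:
LF_H = 50; LS_H = 50−13 = 37
LF_G = LS_H = 37; LS_G = 37−10 = 27
LF_F = LS_H = 37; LS_F = 37−15 = 22
LF_E = min(LS_F=22, LS_G=27) = 22; LS_E = 22−13 = 9
LF_D = LS_H = 37; LS_D = 37−6 = 31
LF_C = LS_H = 37; LS_C = 37−5 = 32
LF_B = min(LS_C=32, LS_D=31, LS_E=9) = 9; LS_B = 9−9 = 0
LF_A = min(LS_E=9, LS_G=27) = 9; LS_A = 9−7 = 2
Slack_A = LS_A − ES_A = 2 − 0 = 2

2 days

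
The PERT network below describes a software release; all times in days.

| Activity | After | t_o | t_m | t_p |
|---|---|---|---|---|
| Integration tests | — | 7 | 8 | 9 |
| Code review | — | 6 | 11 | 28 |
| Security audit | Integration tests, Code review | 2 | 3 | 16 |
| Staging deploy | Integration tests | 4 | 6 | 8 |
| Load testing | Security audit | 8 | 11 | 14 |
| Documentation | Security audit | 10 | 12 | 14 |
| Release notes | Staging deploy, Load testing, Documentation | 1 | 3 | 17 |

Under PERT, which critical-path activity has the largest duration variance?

Code review

te_Integration tests = (7 + 4·8 + 9)/6 = 48/6 = 8; σ²_Integration tests = ((9−7)/6)² = 0.111
te_Code review = (6 + 4·11 + 28)/6 = 78/6 = 13; σ²_Code review = ((28−6)/6)² = 13.444
te_Security audit = (2 + 4·3 + 16)/6 = 30/6 = 5; σ²_Security audit = ((16−2)/6)² = 5.444
te_Staging deploy = (4 + 4·6 + 8)/6 = 36/6 = 6; σ²_Staging deploy = ((8−4)/6)² = 0.444
te_Load testing = (8 + 4·11 + 14)/6 = 66/6 = 11; σ²_Load testing = ((14−8)/6)² = 1.000
te_Documentation = (10 + 4·12 + 14)/6 = 72/6 = 12; σ²_Documentation = ((14−10)/6)² = 0.444
te_Release notes = (1 + 4·3 + 17)/6 = 30/6 = 5; σ²_Release notes = ((17−1)/6)² = 7.111

Forward pass:
ES_Integration tests = 0; EF_Integration tests = 8
ES_Code review = 0; EF_Code review = 13
ES_Security audit = max(EF_Integration tests=8, EF_Code review=13) = 13; EF_Security audit = 13+5 = 18
ES_Staging deploy = 8; EF_Staging deploy = 8+6 = 14
ES_Load testing = 18; EF_Load testing = 18+11 = 29
ES_Documentation = 18; EF_Documentation = 18+12 = 30
ES_Release notes = max(EF_Staging deploy=14, EF_Load testing=29, EF_Documentation=30) = 30; EF_Release notes = 30+5 = 35
Expected project duration μ = 35 days. Critical path: Code review → Security audit → Documentation → Release notes.

Variances on critical path: σ²_Code review=13.444, σ²_Security audit=5.444, σ²_Documentation=0.444, σ²_Release notes=7.111.
Largest is σ²_Code review = 13.444.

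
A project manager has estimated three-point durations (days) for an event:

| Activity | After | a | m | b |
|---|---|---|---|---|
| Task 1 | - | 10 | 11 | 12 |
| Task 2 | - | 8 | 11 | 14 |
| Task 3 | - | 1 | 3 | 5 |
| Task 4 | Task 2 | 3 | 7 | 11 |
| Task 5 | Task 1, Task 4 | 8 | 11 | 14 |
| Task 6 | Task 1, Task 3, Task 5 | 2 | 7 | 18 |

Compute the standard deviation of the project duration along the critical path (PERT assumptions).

3.30 days

te_Task 1 = (10 + 4·11 + 12)/6 = 66/6 = 11; σ²_Task 1 = ((12−10)/6)² = 0.111
te_Task 2 = (8 + 4·11 + 14)/6 = 66/6 = 11; σ²_Task 2 = ((14−8)/6)² = 1.000
te_Task 3 = (1 + 4·3 + 5)/6 = 18/6 = 3; σ²_Task 3 = ((5−1)/6)² = 0.444
te_Task 4 = (3 + 4·7 + 11)/6 = 42/6 = 7; σ²_Task 4 = ((11−3)/6)² = 1.778
te_Task 5 = (8 + 4·11 + 14)/6 = 66/6 = 11; σ²_Task 5 = ((14−8)/6)² = 1.000
te_Task 6 = (2 + 4·7 + 18)/6 = 48/6 = 8; σ²_Task 6 = ((18−2)/6)² = 7.111

Forward pass:
ES_Task 1 = 0; EF_Task 1 = 11
ES_Task 2 = 0; EF_Task 2 = 11
ES_Task 3 = 0; EF_Task 3 = 3
ES_Task 4 = 11; EF_Task 4 = 11+7 = 18
ES_Task 5 = max(EF_Task 1=11, EF_Task 4=18) = 18; EF_Task 5 = 18+11 = 29
ES_Task 6 = max(EF_Task 1=11, EF_Task 3=3, EF_Task 5=29) = 29; EF_Task 6 = 29+8 = 37
Expected project duration μ = 37 days. Critical path: Task 2 → Task 4 → Task 5 → Task 6.

Variance along critical path = 1.000 + 1.778 + 1.000 + 7.111 = 10.889
σ = √10.889 = 3.300 days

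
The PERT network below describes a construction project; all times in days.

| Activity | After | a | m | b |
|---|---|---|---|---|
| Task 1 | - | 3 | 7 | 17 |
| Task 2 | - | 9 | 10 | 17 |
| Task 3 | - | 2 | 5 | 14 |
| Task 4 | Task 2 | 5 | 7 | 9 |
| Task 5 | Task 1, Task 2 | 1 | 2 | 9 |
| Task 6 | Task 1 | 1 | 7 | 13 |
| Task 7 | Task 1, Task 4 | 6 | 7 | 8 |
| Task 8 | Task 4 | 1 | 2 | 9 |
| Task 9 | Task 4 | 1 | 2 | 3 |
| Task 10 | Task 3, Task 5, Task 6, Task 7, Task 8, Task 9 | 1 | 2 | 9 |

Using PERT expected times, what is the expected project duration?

te_Task 1 = (3 + 4·7 + 17)/6 = 48/6 = 8
te_Task 2 = (9 + 4·10 + 17)/6 = 66/6 = 11
te_Task 3 = (2 + 4·5 + 14)/6 = 36/6 = 6
te_Task 4 = (5 + 4·7 + 9)/6 = 42/6 = 7
te_Task 5 = (1 + 4·2 + 9)/6 = 18/6 = 3
te_Task 6 = (1 + 4·7 + 13)/6 = 42/6 = 7
te_Task 7 = (6 + 4·7 + 8)/6 = 42/6 = 7
te_Task 8 = (1 + 4·2 + 9)/6 = 18/6 = 3
te_Task 9 = (1 + 4·2 + 3)/6 = 12/6 = 2
te_Task 10 = (1 + 4·2 + 9)/6 = 18/6 = 3

Forward pass:
ES_Task 1 = 0; EF_Task 1 = 8
ES_Task 2 = 0; EF_Task 2 = 11
ES_Task 3 = 0; EF_Task 3 = 6
ES_Task 4 = 11; EF_Task 4 = 11+7 = 18
ES_Task 5 = max(EF_Task 1=8, EF_Task 2=11) = 11; EF_Task 5 = 11+3 = 14
ES_Task 6 = 8; EF_Task 6 = 8+7 = 15
ES_Task 7 = max(EF_Task 1=8, EF_Task 4=18) = 18; EF_Task 7 = 18+7 = 25
ES_Task 8 = 18; EF_Task 8 = 18+3 = 21
ES_Task 9 = 18; EF_Task 9 = 18+2 = 20
ES_Task 10 = max(EF_Task 3=6, EF_Task 5=14, EF_Task 6=15, EF_Task 7=25, EF_Task 8=21, EF_Task 9=20) = 25; EF_Task 10 = 25+3 = 28
Expected project duration μ = 28 days. Critical path: Task 2 → Task 4 → Task 7 → Task 10.

28 days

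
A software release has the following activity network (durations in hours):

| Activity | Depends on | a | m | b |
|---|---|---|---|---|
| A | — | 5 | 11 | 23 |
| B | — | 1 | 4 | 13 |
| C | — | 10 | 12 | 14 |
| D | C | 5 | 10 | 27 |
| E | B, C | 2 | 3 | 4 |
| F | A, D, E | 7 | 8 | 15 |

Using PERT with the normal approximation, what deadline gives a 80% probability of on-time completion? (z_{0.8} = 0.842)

te_A = (5 + 4·11 + 23)/6 = 72/6 = 12; σ²_A = ((23−5)/6)² = 9.000
te_B = (1 + 4·4 + 13)/6 = 30/6 = 5; σ²_B = ((13−1)/6)² = 4.000
te_C = (10 + 4·12 + 14)/6 = 72/6 = 12; σ²_C = ((14−10)/6)² = 0.444
te_D = (5 + 4·10 + 27)/6 = 72/6 = 12; σ²_D = ((27−5)/6)² = 13.444
te_E = (2 + 4·3 + 4)/6 = 18/6 = 3; σ²_E = ((4−2)/6)² = 0.111
te_F = (7 + 4·8 + 15)/6 = 54/6 = 9; σ²_F = ((15−7)/6)² = 1.778

Forward pass:
ES_A = 0; EF_A = 12
ES_B = 0; EF_B = 5
ES_C = 0; EF_C = 12
ES_D = 12; EF_D = 12+12 = 24
ES_E = max(EF_B=5, EF_C=12) = 12; EF_E = 12+3 = 15
ES_F = max(EF_A=12, EF_D=24, EF_E=15) = 24; EF_F = 24+9 = 33
Expected project duration μ = 33 hours. Critical path: C → D → F.

Variance along critical path = 0.444 + 13.444 + 1.778 = 15.667; σ = 3.958 hours.
D = μ + z·σ = 33 + 0.842·3.958 = 36.3 hours

36.3 hours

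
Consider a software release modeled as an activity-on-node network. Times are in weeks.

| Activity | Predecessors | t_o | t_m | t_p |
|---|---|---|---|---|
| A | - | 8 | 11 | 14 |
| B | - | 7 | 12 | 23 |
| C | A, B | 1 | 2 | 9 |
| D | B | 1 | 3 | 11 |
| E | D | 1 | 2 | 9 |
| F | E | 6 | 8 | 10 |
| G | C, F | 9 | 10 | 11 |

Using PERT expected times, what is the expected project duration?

te_A = (8 + 4·11 + 14)/6 = 66/6 = 11
te_B = (7 + 4·12 + 23)/6 = 78/6 = 13
te_C = (1 + 4·2 + 9)/6 = 18/6 = 3
te_D = (1 + 4·3 + 11)/6 = 24/6 = 4
te_E = (1 + 4·2 + 9)/6 = 18/6 = 3
te_F = (6 + 4·8 + 10)/6 = 48/6 = 8
te_G = (9 + 4·10 + 11)/6 = 60/6 = 10

Forward pass:
ES_A = 0; EF_A = 11
ES_B = 0; EF_B = 13
ES_C = max(EF_A=11, EF_B=13) = 13; EF_C = 13+3 = 16
ES_D = 13; EF_D = 13+4 = 17
ES_E = 17; EF_E = 17+3 = 20
ES_F = 20; EF_F = 20+8 = 28
ES_G = max(EF_C=16, EF_F=28) = 28; EF_G = 28+10 = 38
Expected project duration μ = 38 weeks. Critical path: B → D → E → F → G.

38 weeks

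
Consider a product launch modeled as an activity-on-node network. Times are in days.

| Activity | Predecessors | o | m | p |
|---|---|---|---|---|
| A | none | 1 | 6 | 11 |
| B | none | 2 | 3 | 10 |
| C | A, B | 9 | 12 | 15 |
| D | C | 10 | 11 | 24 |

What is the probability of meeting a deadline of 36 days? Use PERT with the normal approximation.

te_A = (1 + 4·6 + 11)/6 = 36/6 = 6; σ²_A = ((11−1)/6)² = 2.778
te_B = (2 + 4·3 + 10)/6 = 24/6 = 4; σ²_B = ((10−2)/6)² = 1.778
te_C = (9 + 4·12 + 15)/6 = 72/6 = 12; σ²_C = ((15−9)/6)² = 1.000
te_D = (10 + 4·11 + 24)/6 = 78/6 = 13; σ²_D = ((24−10)/6)² = 5.444

Forward pass:
ES_A = 0; EF_A = 6
ES_B = 0; EF_B = 4
ES_C = max(EF_A=6, EF_B=4) = 6; EF_C = 6+12 = 18
ES_D = 18; EF_D = 18+13 = 31
Expected project duration μ = 31 days. Critical path: A → C → D.

Variance along critical path = 2.778 + 1.000 + 5.444 = 9.222; σ = √9.222 = 3.037 days.
Z = (36 − 31) / 3.037 = 1.646
P(T ≤ 36) = Φ(1.646) ≈ 0.950

0.950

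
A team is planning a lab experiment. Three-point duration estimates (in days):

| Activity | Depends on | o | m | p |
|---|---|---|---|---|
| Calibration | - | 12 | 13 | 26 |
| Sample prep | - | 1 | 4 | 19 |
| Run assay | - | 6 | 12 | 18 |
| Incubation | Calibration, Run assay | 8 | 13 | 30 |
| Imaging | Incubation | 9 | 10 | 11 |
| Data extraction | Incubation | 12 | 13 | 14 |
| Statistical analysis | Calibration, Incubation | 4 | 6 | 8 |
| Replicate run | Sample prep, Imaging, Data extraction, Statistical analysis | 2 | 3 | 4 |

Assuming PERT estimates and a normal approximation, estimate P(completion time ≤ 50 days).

te_Calibration = (12 + 4·13 + 26)/6 = 90/6 = 15; σ²_Calibration = ((26−12)/6)² = 5.444
te_Sample prep = (1 + 4·4 + 19)/6 = 36/6 = 6; σ²_Sample prep = ((19−1)/6)² = 9.000
te_Run assay = (6 + 4·12 + 18)/6 = 72/6 = 12; σ²_Run assay = ((18−6)/6)² = 4.000
te_Incubation = (8 + 4·13 + 30)/6 = 90/6 = 15; σ²_Incubation = ((30−8)/6)² = 13.444
te_Imaging = (9 + 4·10 + 11)/6 = 60/6 = 10; σ²_Imaging = ((11−9)/6)² = 0.111
te_Data extraction = (12 + 4·13 + 14)/6 = 78/6 = 13; σ²_Data extraction = ((14−12)/6)² = 0.111
te_Statistical analysis = (4 + 4·6 + 8)/6 = 36/6 = 6; σ²_Statistical analysis = ((8−4)/6)² = 0.444
te_Replicate run = (2 + 4·3 + 4)/6 = 18/6 = 3; σ²_Replicate run = ((4−2)/6)² = 0.111

Forward pass:
ES_Calibration = 0; EF_Calibration = 15
ES_Sample prep = 0; EF_Sample prep = 6
ES_Run assay = 0; EF_Run assay = 12
ES_Incubation = max(EF_Calibration=15, EF_Run assay=12) = 15; EF_Incubation = 15+15 = 30
ES_Imaging = 30; EF_Imaging = 30+10 = 40
ES_Data extraction = 30; EF_Data extraction = 30+13 = 43
ES_Statistical analysis = max(EF_Calibration=15, EF_Incubation=30) = 30; EF_Statistical analysis = 30+6 = 36
ES_Replicate run = max(EF_Sample prep=6, EF_Imaging=40, EF_Data extraction=43, EF_Statistical analysis=36) = 43; EF_Replicate run = 43+3 = 46
Expected project duration μ = 46 days. Critical path: Calibration → Incubation → Data extraction → Replicate run.

Variance along critical path = 5.444 + 13.444 + 0.111 + 0.111 = 19.111; σ = √19.111 = 4.372 days.
Z = (50 − 46) / 4.372 = 0.915
P(T ≤ 50) = Φ(0.915) ≈ 0.820

0.820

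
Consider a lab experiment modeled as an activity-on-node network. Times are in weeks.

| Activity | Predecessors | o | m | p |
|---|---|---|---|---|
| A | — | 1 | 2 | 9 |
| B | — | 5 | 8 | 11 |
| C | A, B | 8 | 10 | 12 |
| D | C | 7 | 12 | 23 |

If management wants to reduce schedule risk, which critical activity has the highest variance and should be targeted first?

D

te_A = (1 + 4·2 + 9)/6 = 18/6 = 3; σ²_A = ((9−1)/6)² = 1.778
te_B = (5 + 4·8 + 11)/6 = 48/6 = 8; σ²_B = ((11−5)/6)² = 1.000
te_C = (8 + 4·10 + 12)/6 = 60/6 = 10; σ²_C = ((12−8)/6)² = 0.444
te_D = (7 + 4·12 + 23)/6 = 78/6 = 13; σ²_D = ((23−7)/6)² = 7.111

Forward pass:
ES_A = 0; EF_A = 3
ES_B = 0; EF_B = 8
ES_C = max(EF_A=3, EF_B=8) = 8; EF_C = 8+10 = 18
ES_D = 18; EF_D = 18+13 = 31
Expected project duration μ = 31 weeks. Critical path: B → C → D.

Variances on critical path: σ²_B=1.000, σ²_C=0.444, σ²_D=7.111.
Largest is σ²_D = 7.111.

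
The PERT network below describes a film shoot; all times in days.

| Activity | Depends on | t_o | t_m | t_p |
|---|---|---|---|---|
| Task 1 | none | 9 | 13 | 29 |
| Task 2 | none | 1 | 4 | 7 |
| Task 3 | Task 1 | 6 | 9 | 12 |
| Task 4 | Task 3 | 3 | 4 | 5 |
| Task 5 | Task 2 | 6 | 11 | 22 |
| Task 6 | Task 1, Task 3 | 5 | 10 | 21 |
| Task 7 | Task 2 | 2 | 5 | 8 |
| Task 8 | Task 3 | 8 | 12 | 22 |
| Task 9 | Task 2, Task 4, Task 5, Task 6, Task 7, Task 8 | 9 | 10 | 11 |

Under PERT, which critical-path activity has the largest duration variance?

Task 1

te_Task 1 = (9 + 4·13 + 29)/6 = 90/6 = 15; σ²_Task 1 = ((29−9)/6)² = 11.111
te_Task 2 = (1 + 4·4 + 7)/6 = 24/6 = 4; σ²_Task 2 = ((7−1)/6)² = 1.000
te_Task 3 = (6 + 4·9 + 12)/6 = 54/6 = 9; σ²_Task 3 = ((12−6)/6)² = 1.000
te_Task 4 = (3 + 4·4 + 5)/6 = 24/6 = 4; σ²_Task 4 = ((5−3)/6)² = 0.111
te_Task 5 = (6 + 4·11 + 22)/6 = 72/6 = 12; σ²_Task 5 = ((22−6)/6)² = 7.111
te_Task 6 = (5 + 4·10 + 21)/6 = 66/6 = 11; σ²_Task 6 = ((21−5)/6)² = 7.111
te_Task 7 = (2 + 4·5 + 8)/6 = 30/6 = 5; σ²_Task 7 = ((8−2)/6)² = 1.000
te_Task 8 = (8 + 4·12 + 22)/6 = 78/6 = 13; σ²_Task 8 = ((22−8)/6)² = 5.444
te_Task 9 = (9 + 4·10 + 11)/6 = 60/6 = 10; σ²_Task 9 = ((11−9)/6)² = 0.111

Forward pass:
ES_Task 1 = 0; EF_Task 1 = 15
ES_Task 2 = 0; EF_Task 2 = 4
ES_Task 3 = 15; EF_Task 3 = 15+9 = 24
ES_Task 4 = 24; EF_Task 4 = 24+4 = 28
ES_Task 5 = 4; EF_Task 5 = 4+12 = 16
ES_Task 6 = max(EF_Task 1=15, EF_Task 3=24) = 24; EF_Task 6 = 24+11 = 35
ES_Task 7 = 4; EF_Task 7 = 4+5 = 9
ES_Task 8 = 24; EF_Task 8 = 24+13 = 37
ES_Task 9 = max(EF_Task 2=4, EF_Task 4=28, EF_Task 5=16, EF_Task 6=35, EF_Task 7=9, EF_Task 8=37) = 37; EF_Task 9 = 37+10 = 47
Expected project duration μ = 47 days. Critical path: Task 1 → Task 3 → Task 8 → Task 9.

Variances on critical path: σ²_Task 1=11.111, σ²_Task 3=1.000, σ²_Task 8=5.444, σ²_Task 9=0.111.
Largest is σ²_Task 1 = 11.111.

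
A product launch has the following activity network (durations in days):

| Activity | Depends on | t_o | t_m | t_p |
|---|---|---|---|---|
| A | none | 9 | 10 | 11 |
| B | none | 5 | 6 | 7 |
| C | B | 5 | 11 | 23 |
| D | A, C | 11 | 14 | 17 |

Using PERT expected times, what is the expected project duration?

te_A = (9 + 4·10 + 11)/6 = 60/6 = 10
te_B = (5 + 4·6 + 7)/6 = 36/6 = 6
te_C = (5 + 4·11 + 23)/6 = 72/6 = 12
te_D = (11 + 4·14 + 17)/6 = 84/6 = 14

Forward pass:
ES_A = 0; EF_A = 10
ES_B = 0; EF_B = 6
ES_C = 6; EF_C = 6+12 = 18
ES_D = max(EF_A=10, EF_C=18) = 18; EF_D = 18+14 = 32
Expected project duration μ = 32 days. Critical path: B → C → D.

32 days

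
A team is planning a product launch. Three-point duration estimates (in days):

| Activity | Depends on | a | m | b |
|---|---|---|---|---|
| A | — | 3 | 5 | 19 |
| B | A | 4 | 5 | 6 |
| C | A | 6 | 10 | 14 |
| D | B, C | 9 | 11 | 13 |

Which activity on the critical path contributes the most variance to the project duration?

A

te_A = (3 + 4·5 + 19)/6 = 42/6 = 7; σ²_A = ((19−3)/6)² = 7.111
te_B = (4 + 4·5 + 6)/6 = 30/6 = 5; σ²_B = ((6−4)/6)² = 0.111
te_C = (6 + 4·10 + 14)/6 = 60/6 = 10; σ²_C = ((14−6)/6)² = 1.778
te_D = (9 + 4·11 + 13)/6 = 66/6 = 11; σ²_D = ((13−9)/6)² = 0.444

Forward pass:
ES_A = 0; EF_A = 7
ES_B = 7; EF_B = 7+5 = 12
ES_C = 7; EF_C = 7+10 = 17
ES_D = max(EF_B=12, EF_C=17) = 17; EF_D = 17+11 = 28
Expected project duration μ = 28 days. Critical path: A → C → D.

Variances on critical path: σ²_A=7.111, σ²_C=1.778, σ²_D=0.444.
Largest is σ²_A = 7.111.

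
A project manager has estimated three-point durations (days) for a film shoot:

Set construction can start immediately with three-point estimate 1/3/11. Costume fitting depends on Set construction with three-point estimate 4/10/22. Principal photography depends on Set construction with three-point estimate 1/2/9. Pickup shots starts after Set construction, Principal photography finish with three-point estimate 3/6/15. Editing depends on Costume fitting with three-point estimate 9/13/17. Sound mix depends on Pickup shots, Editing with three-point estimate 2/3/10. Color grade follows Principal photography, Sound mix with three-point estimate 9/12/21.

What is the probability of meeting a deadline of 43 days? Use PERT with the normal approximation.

0.325

te_Set construction = (1 + 4·3 + 11)/6 = 24/6 = 4; σ²_Set construction = ((11−1)/6)² = 2.778
te_Costume fitting = (4 + 4·10 + 22)/6 = 66/6 = 11; σ²_Costume fitting = ((22−4)/6)² = 9.000
te_Principal photography = (1 + 4·2 + 9)/6 = 18/6 = 3; σ²_Principal photography = ((9−1)/6)² = 1.778
te_Pickup shots = (3 + 4·6 + 15)/6 = 42/6 = 7; σ²_Pickup shots = ((15−3)/6)² = 4.000
te_Editing = (9 + 4·13 + 17)/6 = 78/6 = 13; σ²_Editing = ((17−9)/6)² = 1.778
te_Sound mix = (2 + 4·3 + 10)/6 = 24/6 = 4; σ²_Sound mix = ((10−2)/6)² = 1.778
te_Color grade = (9 + 4·12 + 21)/6 = 78/6 = 13; σ²_Color grade = ((21−9)/6)² = 4.000

Forward pass:
ES_Set construction = 0; EF_Set construction = 4
ES_Costume fitting = 4; EF_Costume fitting = 4+11 = 15
ES_Principal photography = 4; EF_Principal photography = 4+3 = 7
ES_Pickup shots = max(EF_Set construction=4, EF_Principal photography=7) = 7; EF_Pickup shots = 7+7 = 14
ES_Editing = 15; EF_Editing = 15+13 = 28
ES_Sound mix = max(EF_Pickup shots=14, EF_Editing=28) = 28; EF_Sound mix = 28+4 = 32
ES_Color grade = max(EF_Principal photography=7, EF_Sound mix=32) = 32; EF_Color grade = 32+13 = 45
Expected project duration μ = 45 days. Critical path: Set construction → Costume fitting → Editing → Sound mix → Color grade.

Variance along critical path = 2.778 + 9.000 + 1.778 + 1.778 + 4.000 = 19.333; σ = √19.333 = 4.397 days.
Z = (43 − 45) / 4.397 = -0.455
P(T ≤ 43) = Φ(-0.455) ≈ 0.325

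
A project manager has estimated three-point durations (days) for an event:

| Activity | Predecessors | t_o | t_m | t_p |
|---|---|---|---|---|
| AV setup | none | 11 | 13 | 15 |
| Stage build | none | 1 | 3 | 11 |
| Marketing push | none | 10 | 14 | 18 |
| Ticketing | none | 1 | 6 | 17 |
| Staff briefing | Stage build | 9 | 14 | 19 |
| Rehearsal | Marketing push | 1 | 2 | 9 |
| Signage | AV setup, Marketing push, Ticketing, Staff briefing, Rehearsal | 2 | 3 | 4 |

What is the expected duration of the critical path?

21 days

te_AV setup = (11 + 4·13 + 15)/6 = 78/6 = 13
te_Stage build = (1 + 4·3 + 11)/6 = 24/6 = 4
te_Marketing push = (10 + 4·14 + 18)/6 = 84/6 = 14
te_Ticketing = (1 + 4·6 + 17)/6 = 42/6 = 7
te_Staff briefing = (9 + 4·14 + 19)/6 = 84/6 = 14
te_Rehearsal = (1 + 4·2 + 9)/6 = 18/6 = 3
te_Signage = (2 + 4·3 + 4)/6 = 18/6 = 3

Forward pass:
ES_AV setup = 0; EF_AV setup = 13
ES_Stage build = 0; EF_Stage build = 4
ES_Marketing push = 0; EF_Marketing push = 14
ES_Ticketing = 0; EF_Ticketing = 7
ES_Staff briefing = 4; EF_Staff briefing = 4+14 = 18
ES_Rehearsal = 14; EF_Rehearsal = 14+3 = 17
ES_Signage = max(EF_AV setup=13, EF_Marketing push=14, EF_Ticketing=7, EF_Staff briefing=18, EF_Rehearsal=17) = 18; EF_Signage = 18+3 = 21
Expected project duration μ = 21 days. Critical path: Stage build → Staff briefing → Signage.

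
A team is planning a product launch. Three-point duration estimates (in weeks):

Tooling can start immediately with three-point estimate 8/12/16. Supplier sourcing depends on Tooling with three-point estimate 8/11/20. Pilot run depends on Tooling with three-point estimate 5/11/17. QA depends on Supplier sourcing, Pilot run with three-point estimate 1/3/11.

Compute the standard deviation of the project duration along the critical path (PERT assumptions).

te_Tooling = (8 + 4·12 + 16)/6 = 72/6 = 12; σ²_Tooling = ((16−8)/6)² = 1.778
te_Supplier sourcing = (8 + 4·11 + 20)/6 = 72/6 = 12; σ²_Supplier sourcing = ((20−8)/6)² = 4.000
te_Pilot run = (5 + 4·11 + 17)/6 = 66/6 = 11; σ²_Pilot run = ((17−5)/6)² = 4.000
te_QA = (1 + 4·3 + 11)/6 = 24/6 = 4; σ²_QA = ((11−1)/6)² = 2.778

Forward pass:
ES_Tooling = 0; EF_Tooling = 12
ES_Supplier sourcing = 12; EF_Supplier sourcing = 12+12 = 24
ES_Pilot run = 12; EF_Pilot run = 12+11 = 23
ES_QA = max(EF_Supplier sourcing=24, EF_Pilot run=23) = 24; EF_QA = 24+4 = 28
Expected project duration μ = 28 weeks. Critical path: Tooling → Supplier sourcing → QA.

Variance along critical path = 1.778 + 4.000 + 2.778 = 8.556
σ = √8.556 = 2.925 weeks

2.92 weeks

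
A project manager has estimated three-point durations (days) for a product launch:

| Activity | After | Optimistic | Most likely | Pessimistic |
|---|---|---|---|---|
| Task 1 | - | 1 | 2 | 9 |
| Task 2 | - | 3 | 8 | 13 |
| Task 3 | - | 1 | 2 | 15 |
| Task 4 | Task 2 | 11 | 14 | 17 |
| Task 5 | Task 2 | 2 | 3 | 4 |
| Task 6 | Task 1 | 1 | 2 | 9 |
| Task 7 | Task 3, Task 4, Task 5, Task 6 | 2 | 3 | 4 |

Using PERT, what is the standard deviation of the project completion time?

te_Task 1 = (1 + 4·2 + 9)/6 = 18/6 = 3; σ²_Task 1 = ((9−1)/6)² = 1.778
te_Task 2 = (3 + 4·8 + 13)/6 = 48/6 = 8; σ²_Task 2 = ((13−3)/6)² = 2.778
te_Task 3 = (1 + 4·2 + 15)/6 = 24/6 = 4; σ²_Task 3 = ((15−1)/6)² = 5.444
te_Task 4 = (11 + 4·14 + 17)/6 = 84/6 = 14; σ²_Task 4 = ((17−11)/6)² = 1.000
te_Task 5 = (2 + 4·3 + 4)/6 = 18/6 = 3; σ²_Task 5 = ((4−2)/6)² = 0.111
te_Task 6 = (1 + 4·2 + 9)/6 = 18/6 = 3; σ²_Task 6 = ((9−1)/6)² = 1.778
te_Task 7 = (2 + 4·3 + 4)/6 = 18/6 = 3; σ²_Task 7 = ((4−2)/6)² = 0.111

Forward pass:
ES_Task 1 = 0; EF_Task 1 = 3
ES_Task 2 = 0; EF_Task 2 = 8
ES_Task 3 = 0; EF_Task 3 = 4
ES_Task 4 = 8; EF_Task 4 = 8+14 = 22
ES_Task 5 = 8; EF_Task 5 = 8+3 = 11
ES_Task 6 = 3; EF_Task 6 = 3+3 = 6
ES_Task 7 = max(EF_Task 3=4, EF_Task 4=22, EF_Task 5=11, EF_Task 6=6) = 22; EF_Task 7 = 22+3 = 25
Expected project duration μ = 25 days. Critical path: Task 2 → Task 4 → Task 7.

Variance along critical path = 2.778 + 1.000 + 0.111 = 3.889
σ = √3.889 = 1.972 days

1.97 days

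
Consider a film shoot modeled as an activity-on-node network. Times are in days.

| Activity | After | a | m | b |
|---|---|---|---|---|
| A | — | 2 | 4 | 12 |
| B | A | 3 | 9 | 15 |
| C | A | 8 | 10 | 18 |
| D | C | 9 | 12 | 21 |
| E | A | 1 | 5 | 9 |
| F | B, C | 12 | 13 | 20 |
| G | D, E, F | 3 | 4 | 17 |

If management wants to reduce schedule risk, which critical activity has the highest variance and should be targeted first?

G

te_A = (2 + 4·4 + 12)/6 = 30/6 = 5; σ²_A = ((12−2)/6)² = 2.778
te_B = (3 + 4·9 + 15)/6 = 54/6 = 9; σ²_B = ((15−3)/6)² = 4.000
te_C = (8 + 4·10 + 18)/6 = 66/6 = 11; σ²_C = ((18−8)/6)² = 2.778
te_D = (9 + 4·12 + 21)/6 = 78/6 = 13; σ²_D = ((21−9)/6)² = 4.000
te_E = (1 + 4·5 + 9)/6 = 30/6 = 5; σ²_E = ((9−1)/6)² = 1.778
te_F = (12 + 4·13 + 20)/6 = 84/6 = 14; σ²_F = ((20−12)/6)² = 1.778
te_G = (3 + 4·4 + 17)/6 = 36/6 = 6; σ²_G = ((17−3)/6)² = 5.444

Forward pass:
ES_A = 0; EF_A = 5
ES_B = 5; EF_B = 5+9 = 14
ES_C = 5; EF_C = 5+11 = 16
ES_D = 16; EF_D = 16+13 = 29
ES_E = 5; EF_E = 5+5 = 10
ES_F = max(EF_B=14, EF_C=16) = 16; EF_F = 16+14 = 30
ES_G = max(EF_D=29, EF_E=10, EF_F=30) = 30; EF_G = 30+6 = 36
Expected project duration μ = 36 days. Critical path: A → C → F → G.

Variances on critical path: σ²_A=2.778, σ²_C=2.778, σ²_F=1.778, σ²_G=5.444.
Largest is σ²_G = 5.444.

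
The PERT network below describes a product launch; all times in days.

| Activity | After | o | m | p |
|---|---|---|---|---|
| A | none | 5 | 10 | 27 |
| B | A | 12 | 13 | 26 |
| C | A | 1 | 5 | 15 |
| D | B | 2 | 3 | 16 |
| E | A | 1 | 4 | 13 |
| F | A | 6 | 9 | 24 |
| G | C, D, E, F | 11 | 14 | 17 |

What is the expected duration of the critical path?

te_A = (5 + 4·10 + 27)/6 = 72/6 = 12
te_B = (12 + 4·13 + 26)/6 = 90/6 = 15
te_C = (1 + 4·5 + 15)/6 = 36/6 = 6
te_D = (2 + 4·3 + 16)/6 = 30/6 = 5
te_E = (1 + 4·4 + 13)/6 = 30/6 = 5
te_F = (6 + 4·9 + 24)/6 = 66/6 = 11
te_G = (11 + 4·14 + 17)/6 = 84/6 = 14

Forward pass:
ES_A = 0; EF_A = 12
ES_B = 12; EF_B = 12+15 = 27
ES_C = 12; EF_C = 12+6 = 18
ES_D = 27; EF_D = 27+5 = 32
ES_E = 12; EF_E = 12+5 = 17
ES_F = 12; EF_F = 12+11 = 23
ES_G = max(EF_C=18, EF_D=32, EF_E=17, EF_F=23) = 32; EF_G = 32+14 = 46
Expected project duration μ = 46 days. Critical path: A → B → D → G.

46 days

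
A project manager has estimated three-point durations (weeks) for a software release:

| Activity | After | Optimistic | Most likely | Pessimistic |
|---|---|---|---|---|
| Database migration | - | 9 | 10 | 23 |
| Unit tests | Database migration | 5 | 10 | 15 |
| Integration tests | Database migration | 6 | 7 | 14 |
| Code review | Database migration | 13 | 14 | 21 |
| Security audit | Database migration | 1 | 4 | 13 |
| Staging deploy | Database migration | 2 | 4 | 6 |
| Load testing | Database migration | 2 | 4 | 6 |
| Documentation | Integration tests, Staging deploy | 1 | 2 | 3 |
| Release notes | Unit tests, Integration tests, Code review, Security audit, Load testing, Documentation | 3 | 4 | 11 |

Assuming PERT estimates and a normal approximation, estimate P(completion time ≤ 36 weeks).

te_Database migration = (9 + 4·10 + 23)/6 = 72/6 = 12; σ²_Database migration = ((23−9)/6)² = 5.444
te_Unit tests = (5 + 4·10 + 15)/6 = 60/6 = 10; σ²_Unit tests = ((15−5)/6)² = 2.778
te_Integration tests = (6 + 4·7 + 14)/6 = 48/6 = 8; σ²_Integration tests = ((14−6)/6)² = 1.778
te_Code review = (13 + 4·14 + 21)/6 = 90/6 = 15; σ²_Code review = ((21−13)/6)² = 1.778
te_Security audit = (1 + 4·4 + 13)/6 = 30/6 = 5; σ²_Security audit = ((13−1)/6)² = 4.000
te_Staging deploy = (2 + 4·4 + 6)/6 = 24/6 = 4; σ²_Staging deploy = ((6−2)/6)² = 0.444
te_Load testing = (2 + 4·4 + 6)/6 = 24/6 = 4; σ²_Load testing = ((6−2)/6)² = 0.444
te_Documentation = (1 + 4·2 + 3)/6 = 12/6 = 2; σ²_Documentation = ((3−1)/6)² = 0.111
te_Release notes = (3 + 4·4 + 11)/6 = 30/6 = 5; σ²_Release notes = ((11−3)/6)² = 1.778

Forward pass:
ES_Database migration = 0; EF_Database migration = 12
ES_Unit tests = 12; EF_Unit tests = 12+10 = 22
ES_Integration tests = 12; EF_Integration tests = 12+8 = 20
ES_Code review = 12; EF_Code review = 12+15 = 27
ES_Security audit = 12; EF_Security audit = 12+5 = 17
ES_Staging deploy = 12; EF_Staging deploy = 12+4 = 16
ES_Load testing = 12; EF_Load testing = 12+4 = 16
ES_Documentation = max(EF_Integration tests=20, EF_Staging deploy=16) = 20; EF_Documentation = 20+2 = 22
ES_Release notes = max(EF_Unit tests=22, EF_Integration tests=20, EF_Code review=27, EF_Security audit=17, EF_Load testing=16, EF_Documentation=22) = 27; EF_Release notes = 27+5 = 32
Expected project duration μ = 32 weeks. Critical path: Database migration → Code review → Release notes.

Variance along critical path = 5.444 + 1.778 + 1.778 = 9.000; σ = √9.000 = 3.000 weeks.
Z = (36 − 32) / 3.000 = 1.333
P(T ≤ 36) = Φ(1.333) ≈ 0.909

0.909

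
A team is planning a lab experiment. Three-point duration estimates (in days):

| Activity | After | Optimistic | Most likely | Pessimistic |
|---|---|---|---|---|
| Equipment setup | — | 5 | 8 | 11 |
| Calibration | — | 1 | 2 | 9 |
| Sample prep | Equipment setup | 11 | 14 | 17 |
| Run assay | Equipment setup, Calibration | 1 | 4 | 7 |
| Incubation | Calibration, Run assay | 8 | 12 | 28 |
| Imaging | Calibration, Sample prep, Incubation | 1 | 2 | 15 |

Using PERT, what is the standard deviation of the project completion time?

te_Equipment setup = (5 + 4·8 + 11)/6 = 48/6 = 8; σ²_Equipment setup = ((11−5)/6)² = 1.000
te_Calibration = (1 + 4·2 + 9)/6 = 18/6 = 3; σ²_Calibration = ((9−1)/6)² = 1.778
te_Sample prep = (11 + 4·14 + 17)/6 = 84/6 = 14; σ²_Sample prep = ((17−11)/6)² = 1.000
te_Run assay = (1 + 4·4 + 7)/6 = 24/6 = 4; σ²_Run assay = ((7−1)/6)² = 1.000
te_Incubation = (8 + 4·12 + 28)/6 = 84/6 = 14; σ²_Incubation = ((28−8)/6)² = 11.111
te_Imaging = (1 + 4·2 + 15)/6 = 24/6 = 4; σ²_Imaging = ((15−1)/6)² = 5.444

Forward pass:
ES_Equipment setup = 0; EF_Equipment setup = 8
ES_Calibration = 0; EF_Calibration = 3
ES_Sample prep = 8; EF_Sample prep = 8+14 = 22
ES_Run assay = max(EF_Equipment setup=8, EF_Calibration=3) = 8; EF_Run assay = 8+4 = 12
ES_Incubation = max(EF_Calibration=3, EF_Run assay=12) = 12; EF_Incubation = 12+14 = 26
ES_Imaging = max(EF_Calibration=3, EF_Sample prep=22, EF_Incubation=26) = 26; EF_Imaging = 26+4 = 30
Expected project duration μ = 30 days. Critical path: Equipment setup → Run assay → Incubation → Imaging.

Variance along critical path = 1.000 + 1.000 + 11.111 + 5.444 = 18.556
σ = √18.556 = 4.308 days

4.31 days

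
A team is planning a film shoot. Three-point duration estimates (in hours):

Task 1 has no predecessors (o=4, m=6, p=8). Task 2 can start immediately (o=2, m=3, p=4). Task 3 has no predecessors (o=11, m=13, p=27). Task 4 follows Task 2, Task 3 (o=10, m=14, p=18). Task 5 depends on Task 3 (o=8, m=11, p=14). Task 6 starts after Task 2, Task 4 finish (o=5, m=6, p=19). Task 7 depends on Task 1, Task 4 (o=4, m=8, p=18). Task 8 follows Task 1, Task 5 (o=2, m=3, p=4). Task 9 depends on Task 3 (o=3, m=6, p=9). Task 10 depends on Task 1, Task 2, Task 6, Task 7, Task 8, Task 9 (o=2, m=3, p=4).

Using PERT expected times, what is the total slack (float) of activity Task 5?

te_Task 1 = (4 + 4·6 + 8)/6 = 36/6 = 6
te_Task 2 = (2 + 4·3 + 4)/6 = 18/6 = 3
te_Task 3 = (11 + 4·13 + 27)/6 = 90/6 = 15
te_Task 4 = (10 + 4·14 + 18)/6 = 84/6 = 14
te_Task 5 = (8 + 4·11 + 14)/6 = 66/6 = 11
te_Task 6 = (5 + 4·6 + 19)/6 = 48/6 = 8
te_Task 7 = (4 + 4·8 + 18)/6 = 54/6 = 9
te_Task 8 = (2 + 4·3 + 4)/6 = 18/6 = 3
te_Task 9 = (3 + 4·6 + 9)/6 = 36/6 = 6
te_Task 10 = (2 + 4·3 + 4)/6 = 18/6 = 3

Forward pass:
ES_Task 1 = 0; EF_Task 1 = 6
ES_Task 2 = 0; EF_Task 2 = 3
ES_Task 3 = 0; EF_Task 3 = 15
ES_Task 4 = max(EF_Task 2=3, EF_Task 3=15) = 15; EF_Task 4 = 15+14 = 29
ES_Task 5 = 15; EF_Task 5 = 15+11 = 26
ES_Task 6 = max(EF_Task 2=3, EF_Task 4=29) = 29; EF_Task 6 = 29+8 = 37
ES_Task 7 = max(EF_Task 1=6, EF_Task 4=29) = 29; EF_Task 7 = 29+9 = 38
ES_Task 8 = max(EF_Task 1=6, EF_Task 5=26) = 26; EF_Task 8 = 26+3 = 29
ES_Task 9 = 15; EF_Task 9 = 15+6 = 21
ES_Task 10 = max(EF_Task 1=6, EF_Task 2=3, EF_Task 6=37, EF_Task 7=38, EF_Task 8=29, EF_Task 9=21) = 38; EF_Task 10 = 38+3 = 41
Expected project duration μ = 41 hours. Critical path: Task 3 → Task 4 → Task 7 → Task 10.

Backward pass:
LF_Task 10 = 41; LS_Task 10 = 41−3 = 38
LF_Task 9 = LS_Task 10 = 38; LS_Task 9 = 38−6 = 32
LF_Task 8 = LS_Task 10 = 38; LS_Task 8 = 38−3 = 35
LF_Task 7 = LS_Task 10 = 38; LS_Task 7 = 38−9 = 29
LF_Task 6 = LS_Task 10 = 38; LS_Task 6 = 38−8 = 30
LF_Task 5 = LS_Task 8 = 35; LS_Task 5 = 35−11 = 24
LF_Task 4 = min(LS_Task 6=30, LS_Task 7=29) = 29; LS_Task 4 = 29−14 = 15
LF_Task 3 = min(LS_Task 4=15, LS_Task 5=24, LS_Task 9=32) = 15; LS_Task 3 = 15−15 = 0
LF_Task 2 = min(LS_Task 4=15, LS_Task 6=30, LS_Task 10=38) = 15; LS_Task 2 = 15−3 = 12
LF_Task 1 = min(LS_Task 7=29, LS_Task 8=35, LS_Task 10=38) = 29; LS_Task 1 = 29−6 = 23
Slack_Task 5 = LS_Task 5 − ES_Task 5 = 24 − 15 = 9

9 hours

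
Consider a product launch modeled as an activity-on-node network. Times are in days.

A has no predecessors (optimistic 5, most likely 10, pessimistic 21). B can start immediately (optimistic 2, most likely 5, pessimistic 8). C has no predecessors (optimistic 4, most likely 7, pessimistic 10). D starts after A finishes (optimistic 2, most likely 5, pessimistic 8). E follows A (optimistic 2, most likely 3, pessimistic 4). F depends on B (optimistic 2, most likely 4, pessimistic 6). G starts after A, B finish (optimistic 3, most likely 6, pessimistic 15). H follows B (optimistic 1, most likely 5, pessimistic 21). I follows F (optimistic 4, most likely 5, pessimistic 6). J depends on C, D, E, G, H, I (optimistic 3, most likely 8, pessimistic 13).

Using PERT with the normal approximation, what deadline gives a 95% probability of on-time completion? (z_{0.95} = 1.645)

32.1 days

te_A = (5 + 4·10 + 21)/6 = 66/6 = 11; σ²_A = ((21−5)/6)² = 7.111
te_B = (2 + 4·5 + 8)/6 = 30/6 = 5; σ²_B = ((8−2)/6)² = 1.000
te_C = (4 + 4·7 + 10)/6 = 42/6 = 7; σ²_C = ((10−4)/6)² = 1.000
te_D = (2 + 4·5 + 8)/6 = 30/6 = 5; σ²_D = ((8−2)/6)² = 1.000
te_E = (2 + 4·3 + 4)/6 = 18/6 = 3; σ²_E = ((4−2)/6)² = 0.111
te_F = (2 + 4·4 + 6)/6 = 24/6 = 4; σ²_F = ((6−2)/6)² = 0.444
te_G = (3 + 4·6 + 15)/6 = 42/6 = 7; σ²_G = ((15−3)/6)² = 4.000
te_H = (1 + 4·5 + 21)/6 = 42/6 = 7; σ²_H = ((21−1)/6)² = 11.111
te_I = (4 + 4·5 + 6)/6 = 30/6 = 5; σ²_I = ((6−4)/6)² = 0.111
te_J = (3 + 4·8 + 13)/6 = 48/6 = 8; σ²_J = ((13−3)/6)² = 2.778

Forward pass:
ES_A = 0; EF_A = 11
ES_B = 0; EF_B = 5
ES_C = 0; EF_C = 7
ES_D = 11; EF_D = 11+5 = 16
ES_E = 11; EF_E = 11+3 = 14
ES_F = 5; EF_F = 5+4 = 9
ES_G = max(EF_A=11, EF_B=5) = 11; EF_G = 11+7 = 18
ES_H = 5; EF_H = 5+7 = 12
ES_I = 9; EF_I = 9+5 = 14
ES_J = max(EF_C=7, EF_D=16, EF_E=14, EF_G=18, EF_H=12, EF_I=14) = 18; EF_J = 18+8 = 26
Expected project duration μ = 26 days. Critical path: A → G → J.

Variance along critical path = 7.111 + 4.000 + 2.778 = 13.889; σ = 3.727 days.
D = μ + z·σ = 26 + 1.645·3.727 = 32.1 days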